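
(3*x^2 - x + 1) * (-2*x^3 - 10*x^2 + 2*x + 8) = -6*x^5 - 28*x^4 + 14*x^3 + 12*x^2 - 6*x + 8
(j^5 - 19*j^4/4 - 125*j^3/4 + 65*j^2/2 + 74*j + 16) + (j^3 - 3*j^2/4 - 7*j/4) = j^5 - 19*j^4/4 - 121*j^3/4 + 127*j^2/4 + 289*j/4 + 16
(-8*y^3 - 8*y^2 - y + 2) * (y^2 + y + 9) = -8*y^5 - 16*y^4 - 81*y^3 - 71*y^2 - 7*y + 18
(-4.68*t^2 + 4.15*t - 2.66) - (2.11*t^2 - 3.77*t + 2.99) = -6.79*t^2 + 7.92*t - 5.65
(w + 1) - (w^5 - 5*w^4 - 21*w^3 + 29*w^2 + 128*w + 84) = -w^5 + 5*w^4 + 21*w^3 - 29*w^2 - 127*w - 83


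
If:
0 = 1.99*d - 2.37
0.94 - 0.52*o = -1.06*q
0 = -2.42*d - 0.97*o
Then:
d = 1.19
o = -2.97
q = -2.34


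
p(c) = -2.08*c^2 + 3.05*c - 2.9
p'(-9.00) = 40.49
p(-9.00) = -198.83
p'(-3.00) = 15.53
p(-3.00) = -30.77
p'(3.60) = -11.93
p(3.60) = -18.88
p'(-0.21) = 3.92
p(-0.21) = -3.63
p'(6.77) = -25.11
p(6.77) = -77.58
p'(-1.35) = 8.67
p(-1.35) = -10.81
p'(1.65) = -3.81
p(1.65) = -3.53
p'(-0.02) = 3.13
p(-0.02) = -2.96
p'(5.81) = -21.12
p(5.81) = -55.39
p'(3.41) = -11.14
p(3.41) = -16.69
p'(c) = 3.05 - 4.16*c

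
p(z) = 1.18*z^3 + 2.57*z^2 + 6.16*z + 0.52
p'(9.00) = 339.16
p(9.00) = 1124.35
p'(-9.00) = 246.64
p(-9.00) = -706.97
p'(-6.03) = 103.88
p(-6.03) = -201.90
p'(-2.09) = 10.88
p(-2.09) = -11.90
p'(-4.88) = 65.38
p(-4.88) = -105.47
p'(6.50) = 189.14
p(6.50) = 473.20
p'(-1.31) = 5.50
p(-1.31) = -5.79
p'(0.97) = 14.48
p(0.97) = 9.99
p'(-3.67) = 34.98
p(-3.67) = -45.80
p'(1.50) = 21.84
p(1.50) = 19.52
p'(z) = 3.54*z^2 + 5.14*z + 6.16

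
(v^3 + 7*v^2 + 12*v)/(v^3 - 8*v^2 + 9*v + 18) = v*(v^2 + 7*v + 12)/(v^3 - 8*v^2 + 9*v + 18)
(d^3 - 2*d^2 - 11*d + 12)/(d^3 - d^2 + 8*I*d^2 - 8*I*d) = (d^2 - d - 12)/(d*(d + 8*I))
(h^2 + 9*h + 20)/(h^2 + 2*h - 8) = (h + 5)/(h - 2)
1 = 1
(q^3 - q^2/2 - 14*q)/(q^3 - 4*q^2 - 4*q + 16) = q*(2*q + 7)/(2*(q^2 - 4))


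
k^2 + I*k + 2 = (k - I)*(k + 2*I)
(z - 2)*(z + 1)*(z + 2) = z^3 + z^2 - 4*z - 4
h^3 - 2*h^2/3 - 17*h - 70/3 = (h - 5)*(h + 2)*(h + 7/3)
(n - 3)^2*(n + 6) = n^3 - 27*n + 54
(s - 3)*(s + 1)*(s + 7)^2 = s^4 + 12*s^3 + 18*s^2 - 140*s - 147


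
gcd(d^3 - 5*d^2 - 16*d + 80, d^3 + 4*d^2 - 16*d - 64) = d^2 - 16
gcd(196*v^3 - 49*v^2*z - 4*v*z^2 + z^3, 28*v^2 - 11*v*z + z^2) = 28*v^2 - 11*v*z + z^2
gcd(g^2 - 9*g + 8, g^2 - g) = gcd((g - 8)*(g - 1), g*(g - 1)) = g - 1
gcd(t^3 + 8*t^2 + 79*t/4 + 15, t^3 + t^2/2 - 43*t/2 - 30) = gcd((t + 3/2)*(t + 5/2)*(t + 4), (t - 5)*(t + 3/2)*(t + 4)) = t^2 + 11*t/2 + 6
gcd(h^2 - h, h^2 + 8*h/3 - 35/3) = 1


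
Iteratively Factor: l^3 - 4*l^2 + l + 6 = (l - 2)*(l^2 - 2*l - 3) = (l - 2)*(l + 1)*(l - 3)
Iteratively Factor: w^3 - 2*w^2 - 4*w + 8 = (w - 2)*(w^2 - 4) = (w - 2)*(w + 2)*(w - 2)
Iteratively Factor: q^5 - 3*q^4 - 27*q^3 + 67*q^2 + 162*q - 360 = (q - 5)*(q^4 + 2*q^3 - 17*q^2 - 18*q + 72) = (q - 5)*(q + 3)*(q^3 - q^2 - 14*q + 24) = (q - 5)*(q + 3)*(q + 4)*(q^2 - 5*q + 6) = (q - 5)*(q - 3)*(q + 3)*(q + 4)*(q - 2)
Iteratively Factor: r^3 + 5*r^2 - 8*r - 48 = (r + 4)*(r^2 + r - 12) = (r - 3)*(r + 4)*(r + 4)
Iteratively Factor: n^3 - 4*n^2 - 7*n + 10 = (n - 5)*(n^2 + n - 2) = (n - 5)*(n + 2)*(n - 1)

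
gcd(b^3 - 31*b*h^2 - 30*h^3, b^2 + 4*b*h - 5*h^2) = b + 5*h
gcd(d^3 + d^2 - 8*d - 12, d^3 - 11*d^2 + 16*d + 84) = d + 2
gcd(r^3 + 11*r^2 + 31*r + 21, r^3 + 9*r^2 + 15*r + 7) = r^2 + 8*r + 7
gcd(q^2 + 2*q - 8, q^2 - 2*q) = q - 2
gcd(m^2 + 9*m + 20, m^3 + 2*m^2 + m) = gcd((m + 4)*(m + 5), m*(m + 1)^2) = 1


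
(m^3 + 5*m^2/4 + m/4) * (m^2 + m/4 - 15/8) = m^5 + 3*m^4/2 - 21*m^3/16 - 73*m^2/32 - 15*m/32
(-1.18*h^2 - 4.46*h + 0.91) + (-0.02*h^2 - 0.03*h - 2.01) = -1.2*h^2 - 4.49*h - 1.1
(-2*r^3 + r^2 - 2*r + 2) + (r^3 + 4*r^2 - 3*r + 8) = -r^3 + 5*r^2 - 5*r + 10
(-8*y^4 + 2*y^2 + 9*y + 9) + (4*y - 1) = -8*y^4 + 2*y^2 + 13*y + 8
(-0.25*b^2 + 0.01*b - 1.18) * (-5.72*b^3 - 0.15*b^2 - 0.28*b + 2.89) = 1.43*b^5 - 0.0197*b^4 + 6.8181*b^3 - 0.5483*b^2 + 0.3593*b - 3.4102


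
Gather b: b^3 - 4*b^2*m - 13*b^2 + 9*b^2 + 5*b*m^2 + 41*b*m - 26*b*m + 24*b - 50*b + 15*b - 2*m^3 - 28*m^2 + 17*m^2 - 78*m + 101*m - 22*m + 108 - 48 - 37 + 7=b^3 + b^2*(-4*m - 4) + b*(5*m^2 + 15*m - 11) - 2*m^3 - 11*m^2 + m + 30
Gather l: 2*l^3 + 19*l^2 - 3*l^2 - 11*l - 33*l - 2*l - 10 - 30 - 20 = 2*l^3 + 16*l^2 - 46*l - 60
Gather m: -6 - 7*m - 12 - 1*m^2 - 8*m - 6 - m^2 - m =-2*m^2 - 16*m - 24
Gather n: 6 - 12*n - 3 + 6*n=3 - 6*n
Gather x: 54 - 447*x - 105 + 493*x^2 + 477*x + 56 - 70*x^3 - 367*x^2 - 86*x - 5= -70*x^3 + 126*x^2 - 56*x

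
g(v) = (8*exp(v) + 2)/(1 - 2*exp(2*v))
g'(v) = 8*exp(v)/(1 - 2*exp(2*v)) + 4*(8*exp(v) + 2)*exp(2*v)/(1 - 2*exp(2*v))^2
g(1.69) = -0.79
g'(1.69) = 0.85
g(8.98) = -0.00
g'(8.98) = 0.00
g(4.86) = -0.03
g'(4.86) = 0.03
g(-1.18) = 5.50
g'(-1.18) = 5.59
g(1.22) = -1.33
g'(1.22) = 1.54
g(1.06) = -1.60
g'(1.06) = 1.93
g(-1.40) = 4.52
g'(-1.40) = 3.50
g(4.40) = -0.05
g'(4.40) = 0.05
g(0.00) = -10.00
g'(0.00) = 32.00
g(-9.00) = 2.00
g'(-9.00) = 0.00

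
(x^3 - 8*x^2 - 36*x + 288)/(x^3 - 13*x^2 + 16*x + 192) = (x^2 - 36)/(x^2 - 5*x - 24)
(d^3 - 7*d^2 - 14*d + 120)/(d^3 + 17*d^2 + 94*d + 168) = (d^2 - 11*d + 30)/(d^2 + 13*d + 42)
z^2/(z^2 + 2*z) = z/(z + 2)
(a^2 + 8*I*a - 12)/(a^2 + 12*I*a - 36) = (a + 2*I)/(a + 6*I)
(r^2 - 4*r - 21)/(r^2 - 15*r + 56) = (r + 3)/(r - 8)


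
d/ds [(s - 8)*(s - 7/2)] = 2*s - 23/2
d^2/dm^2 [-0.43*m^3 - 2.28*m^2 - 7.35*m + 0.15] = -2.58*m - 4.56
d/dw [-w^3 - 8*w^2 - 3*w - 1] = -3*w^2 - 16*w - 3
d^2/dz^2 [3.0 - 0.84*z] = 0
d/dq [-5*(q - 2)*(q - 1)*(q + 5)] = -15*q^2 - 20*q + 65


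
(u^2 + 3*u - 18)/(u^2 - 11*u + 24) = (u + 6)/(u - 8)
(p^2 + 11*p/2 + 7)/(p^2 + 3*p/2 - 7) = (p + 2)/(p - 2)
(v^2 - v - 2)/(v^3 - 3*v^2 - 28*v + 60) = (v + 1)/(v^2 - v - 30)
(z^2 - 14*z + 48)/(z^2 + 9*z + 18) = (z^2 - 14*z + 48)/(z^2 + 9*z + 18)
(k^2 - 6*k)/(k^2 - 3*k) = (k - 6)/(k - 3)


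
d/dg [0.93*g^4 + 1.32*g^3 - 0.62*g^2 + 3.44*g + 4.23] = 3.72*g^3 + 3.96*g^2 - 1.24*g + 3.44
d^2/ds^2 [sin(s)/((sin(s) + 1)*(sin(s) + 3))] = (-sin(s)^4 + 5*sin(s)^3 + 15*sin(s)^2 - 3*sin(s) - 24)/((sin(s) + 1)^2*(sin(s) + 3)^3)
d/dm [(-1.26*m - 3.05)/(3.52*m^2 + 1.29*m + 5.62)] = (4.4352*m^2 + 21.472*m - 3.1467)/(12.3904*m^4 + 9.0816*m^3 + 41.2289*m^2 + 14.4996*m + 31.5844)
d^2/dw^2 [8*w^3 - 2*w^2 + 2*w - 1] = 48*w - 4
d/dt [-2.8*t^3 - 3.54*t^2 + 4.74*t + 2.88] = -8.4*t^2 - 7.08*t + 4.74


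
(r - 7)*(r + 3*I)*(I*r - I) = I*r^3 - 3*r^2 - 8*I*r^2 + 24*r + 7*I*r - 21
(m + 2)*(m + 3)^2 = m^3 + 8*m^2 + 21*m + 18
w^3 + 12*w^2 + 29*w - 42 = (w - 1)*(w + 6)*(w + 7)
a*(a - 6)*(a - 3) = a^3 - 9*a^2 + 18*a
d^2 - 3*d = d*(d - 3)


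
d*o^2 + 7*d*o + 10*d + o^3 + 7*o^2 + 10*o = (d + o)*(o + 2)*(o + 5)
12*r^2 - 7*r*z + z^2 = (-4*r + z)*(-3*r + z)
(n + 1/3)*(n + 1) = n^2 + 4*n/3 + 1/3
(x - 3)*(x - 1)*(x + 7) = x^3 + 3*x^2 - 25*x + 21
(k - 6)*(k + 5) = k^2 - k - 30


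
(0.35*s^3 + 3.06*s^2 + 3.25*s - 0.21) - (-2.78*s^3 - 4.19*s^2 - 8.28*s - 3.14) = 3.13*s^3 + 7.25*s^2 + 11.53*s + 2.93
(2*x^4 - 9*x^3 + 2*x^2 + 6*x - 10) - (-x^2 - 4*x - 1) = 2*x^4 - 9*x^3 + 3*x^2 + 10*x - 9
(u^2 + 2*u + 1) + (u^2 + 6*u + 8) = 2*u^2 + 8*u + 9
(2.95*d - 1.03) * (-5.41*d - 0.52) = -15.9595*d^2 + 4.0383*d + 0.5356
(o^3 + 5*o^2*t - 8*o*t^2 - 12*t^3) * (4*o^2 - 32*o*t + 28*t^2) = 4*o^5 - 12*o^4*t - 164*o^3*t^2 + 348*o^2*t^3 + 160*o*t^4 - 336*t^5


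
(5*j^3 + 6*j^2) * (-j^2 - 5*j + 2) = -5*j^5 - 31*j^4 - 20*j^3 + 12*j^2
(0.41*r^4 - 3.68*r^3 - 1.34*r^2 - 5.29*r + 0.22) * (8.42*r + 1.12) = 3.4522*r^5 - 30.5264*r^4 - 15.4044*r^3 - 46.0426*r^2 - 4.0724*r + 0.2464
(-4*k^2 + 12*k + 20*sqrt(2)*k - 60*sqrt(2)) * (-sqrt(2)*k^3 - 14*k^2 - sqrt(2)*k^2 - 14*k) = 4*sqrt(2)*k^5 - 8*sqrt(2)*k^4 + 16*k^4 - 292*sqrt(2)*k^3 - 32*k^3 - 48*k^2 + 560*sqrt(2)*k^2 + 840*sqrt(2)*k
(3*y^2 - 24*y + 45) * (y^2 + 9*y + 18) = 3*y^4 + 3*y^3 - 117*y^2 - 27*y + 810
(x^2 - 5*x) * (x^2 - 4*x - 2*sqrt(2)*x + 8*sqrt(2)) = x^4 - 9*x^3 - 2*sqrt(2)*x^3 + 20*x^2 + 18*sqrt(2)*x^2 - 40*sqrt(2)*x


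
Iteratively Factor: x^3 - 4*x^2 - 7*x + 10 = (x - 5)*(x^2 + x - 2) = (x - 5)*(x - 1)*(x + 2)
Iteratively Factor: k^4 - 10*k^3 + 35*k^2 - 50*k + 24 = (k - 1)*(k^3 - 9*k^2 + 26*k - 24) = (k - 2)*(k - 1)*(k^2 - 7*k + 12) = (k - 3)*(k - 2)*(k - 1)*(k - 4)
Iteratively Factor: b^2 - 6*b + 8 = (b - 4)*(b - 2)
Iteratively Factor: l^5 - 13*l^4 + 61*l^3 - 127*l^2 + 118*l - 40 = (l - 1)*(l^4 - 12*l^3 + 49*l^2 - 78*l + 40) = (l - 5)*(l - 1)*(l^3 - 7*l^2 + 14*l - 8) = (l - 5)*(l - 1)^2*(l^2 - 6*l + 8) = (l - 5)*(l - 4)*(l - 1)^2*(l - 2)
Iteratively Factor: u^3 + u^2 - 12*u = (u - 3)*(u^2 + 4*u) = (u - 3)*(u + 4)*(u)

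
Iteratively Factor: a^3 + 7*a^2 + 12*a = (a + 3)*(a^2 + 4*a) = (a + 3)*(a + 4)*(a)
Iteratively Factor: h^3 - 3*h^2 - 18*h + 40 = (h + 4)*(h^2 - 7*h + 10) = (h - 2)*(h + 4)*(h - 5)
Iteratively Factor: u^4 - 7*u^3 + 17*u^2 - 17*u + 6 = (u - 3)*(u^3 - 4*u^2 + 5*u - 2) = (u - 3)*(u - 1)*(u^2 - 3*u + 2) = (u - 3)*(u - 1)^2*(u - 2)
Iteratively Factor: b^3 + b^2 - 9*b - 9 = (b + 3)*(b^2 - 2*b - 3) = (b - 3)*(b + 3)*(b + 1)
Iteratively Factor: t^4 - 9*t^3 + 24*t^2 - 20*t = (t)*(t^3 - 9*t^2 + 24*t - 20) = t*(t - 2)*(t^2 - 7*t + 10) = t*(t - 5)*(t - 2)*(t - 2)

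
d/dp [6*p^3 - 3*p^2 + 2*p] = 18*p^2 - 6*p + 2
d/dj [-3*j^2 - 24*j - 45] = -6*j - 24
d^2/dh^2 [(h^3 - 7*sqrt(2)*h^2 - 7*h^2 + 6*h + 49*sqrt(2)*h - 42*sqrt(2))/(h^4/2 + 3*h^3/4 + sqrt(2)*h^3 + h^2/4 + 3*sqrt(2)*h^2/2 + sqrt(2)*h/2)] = 8*(4*h^9 - 84*sqrt(2)*h^8 - 84*h^8 - 324*h^7 + 846*sqrt(2)*h^7 + 649*sqrt(2)*h^6 + 6068*h^6 + 1566*h^5 + 3339*sqrt(2)*h^5 - 14370*h^4 - 2805*sqrt(2)*h^4 - 14125*sqrt(2)*h^3 - 14322*h^3 - 11214*sqrt(2)*h^2 - 4536*h^2 - 3024*sqrt(2)*h - 504*h - 336*sqrt(2))/(h^3*(8*h^9 + 36*h^8 + 48*sqrt(2)*h^8 + 258*h^7 + 216*sqrt(2)*h^7 + 524*sqrt(2)*h^6 + 927*h^6 + 954*sqrt(2)*h^5 + 1617*h^5 + 1521*h^4 + 1254*sqrt(2)*h^4 + 793*h^3 + 1062*sqrt(2)*h^3 + 216*h^2 + 534*sqrt(2)*h^2 + 24*h + 144*sqrt(2)*h + 16*sqrt(2)))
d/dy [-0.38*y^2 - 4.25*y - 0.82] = -0.76*y - 4.25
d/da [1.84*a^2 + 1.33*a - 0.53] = 3.68*a + 1.33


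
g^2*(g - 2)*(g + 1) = g^4 - g^3 - 2*g^2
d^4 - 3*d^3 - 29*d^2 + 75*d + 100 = (d - 5)*(d - 4)*(d + 1)*(d + 5)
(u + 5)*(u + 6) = u^2 + 11*u + 30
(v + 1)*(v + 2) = v^2 + 3*v + 2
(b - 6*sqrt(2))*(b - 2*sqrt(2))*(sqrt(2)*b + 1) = sqrt(2)*b^3 - 15*b^2 + 16*sqrt(2)*b + 24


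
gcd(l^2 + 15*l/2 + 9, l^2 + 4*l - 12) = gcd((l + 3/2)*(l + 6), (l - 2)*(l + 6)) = l + 6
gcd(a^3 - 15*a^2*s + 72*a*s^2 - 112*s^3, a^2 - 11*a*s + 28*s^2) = a^2 - 11*a*s + 28*s^2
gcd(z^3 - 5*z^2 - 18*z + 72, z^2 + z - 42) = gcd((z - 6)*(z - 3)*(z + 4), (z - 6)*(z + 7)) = z - 6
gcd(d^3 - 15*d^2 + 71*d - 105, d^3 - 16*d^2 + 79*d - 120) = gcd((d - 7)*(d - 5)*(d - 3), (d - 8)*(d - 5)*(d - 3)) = d^2 - 8*d + 15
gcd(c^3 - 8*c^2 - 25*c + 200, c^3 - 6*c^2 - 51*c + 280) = c^2 - 13*c + 40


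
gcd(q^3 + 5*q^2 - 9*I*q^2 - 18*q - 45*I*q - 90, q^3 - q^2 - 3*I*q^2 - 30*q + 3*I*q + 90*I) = q^2 + q*(5 - 3*I) - 15*I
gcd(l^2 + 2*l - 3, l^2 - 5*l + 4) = l - 1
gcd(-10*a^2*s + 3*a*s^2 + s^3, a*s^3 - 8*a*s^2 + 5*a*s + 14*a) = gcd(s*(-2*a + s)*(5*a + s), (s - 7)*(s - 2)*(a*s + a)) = 1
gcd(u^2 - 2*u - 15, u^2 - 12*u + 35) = u - 5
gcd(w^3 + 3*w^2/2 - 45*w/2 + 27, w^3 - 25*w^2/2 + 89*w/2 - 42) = w - 3/2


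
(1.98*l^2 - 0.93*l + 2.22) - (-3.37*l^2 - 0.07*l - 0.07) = 5.35*l^2 - 0.86*l + 2.29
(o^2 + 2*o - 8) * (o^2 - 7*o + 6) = o^4 - 5*o^3 - 16*o^2 + 68*o - 48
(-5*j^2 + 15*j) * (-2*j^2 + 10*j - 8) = 10*j^4 - 80*j^3 + 190*j^2 - 120*j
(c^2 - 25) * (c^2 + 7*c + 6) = c^4 + 7*c^3 - 19*c^2 - 175*c - 150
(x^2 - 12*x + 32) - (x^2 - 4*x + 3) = 29 - 8*x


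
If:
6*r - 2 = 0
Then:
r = 1/3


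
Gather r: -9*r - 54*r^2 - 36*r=-54*r^2 - 45*r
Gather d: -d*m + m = -d*m + m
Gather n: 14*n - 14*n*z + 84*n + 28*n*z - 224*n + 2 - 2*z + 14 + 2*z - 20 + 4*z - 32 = n*(14*z - 126) + 4*z - 36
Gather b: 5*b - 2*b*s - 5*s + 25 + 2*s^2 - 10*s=b*(5 - 2*s) + 2*s^2 - 15*s + 25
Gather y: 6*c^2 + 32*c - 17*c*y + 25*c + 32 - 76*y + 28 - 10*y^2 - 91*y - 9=6*c^2 + 57*c - 10*y^2 + y*(-17*c - 167) + 51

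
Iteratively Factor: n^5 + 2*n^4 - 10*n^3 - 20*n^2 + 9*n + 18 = (n - 3)*(n^4 + 5*n^3 + 5*n^2 - 5*n - 6) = (n - 3)*(n - 1)*(n^3 + 6*n^2 + 11*n + 6) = (n - 3)*(n - 1)*(n + 2)*(n^2 + 4*n + 3) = (n - 3)*(n - 1)*(n + 1)*(n + 2)*(n + 3)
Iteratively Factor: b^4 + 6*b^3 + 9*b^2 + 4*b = (b)*(b^3 + 6*b^2 + 9*b + 4) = b*(b + 4)*(b^2 + 2*b + 1) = b*(b + 1)*(b + 4)*(b + 1)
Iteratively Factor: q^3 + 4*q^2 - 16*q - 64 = (q + 4)*(q^2 - 16) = (q + 4)^2*(q - 4)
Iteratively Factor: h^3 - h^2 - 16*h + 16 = (h - 1)*(h^2 - 16) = (h - 4)*(h - 1)*(h + 4)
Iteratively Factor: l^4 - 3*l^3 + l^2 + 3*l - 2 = (l - 2)*(l^3 - l^2 - l + 1) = (l - 2)*(l - 1)*(l^2 - 1) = (l - 2)*(l - 1)*(l + 1)*(l - 1)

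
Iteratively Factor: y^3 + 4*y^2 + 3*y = (y + 3)*(y^2 + y) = y*(y + 3)*(y + 1)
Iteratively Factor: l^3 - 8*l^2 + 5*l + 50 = (l + 2)*(l^2 - 10*l + 25) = (l - 5)*(l + 2)*(l - 5)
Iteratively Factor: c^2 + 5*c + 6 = (c + 3)*(c + 2)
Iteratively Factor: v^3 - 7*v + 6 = (v - 1)*(v^2 + v - 6) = (v - 1)*(v + 3)*(v - 2)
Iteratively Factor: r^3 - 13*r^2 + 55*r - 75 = (r - 3)*(r^2 - 10*r + 25) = (r - 5)*(r - 3)*(r - 5)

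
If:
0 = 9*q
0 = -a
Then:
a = 0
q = 0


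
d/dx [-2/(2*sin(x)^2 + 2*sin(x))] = (2/tan(x) + cos(x)/sin(x)^2)/(sin(x) + 1)^2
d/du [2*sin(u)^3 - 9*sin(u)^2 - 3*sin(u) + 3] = -3*(6*sin(u) + cos(2*u))*cos(u)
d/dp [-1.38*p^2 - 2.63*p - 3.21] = -2.76*p - 2.63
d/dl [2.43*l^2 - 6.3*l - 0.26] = 4.86*l - 6.3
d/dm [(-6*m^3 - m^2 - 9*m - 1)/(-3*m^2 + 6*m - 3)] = (6*m^3 - 18*m^2 - 11*m - 11)/(3*(m^3 - 3*m^2 + 3*m - 1))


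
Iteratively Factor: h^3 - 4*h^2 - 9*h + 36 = (h + 3)*(h^2 - 7*h + 12) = (h - 3)*(h + 3)*(h - 4)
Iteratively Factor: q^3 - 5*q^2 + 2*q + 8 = (q - 4)*(q^2 - q - 2) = (q - 4)*(q + 1)*(q - 2)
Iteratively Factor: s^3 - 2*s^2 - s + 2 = (s - 1)*(s^2 - s - 2) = (s - 1)*(s + 1)*(s - 2)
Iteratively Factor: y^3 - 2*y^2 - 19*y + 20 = (y + 4)*(y^2 - 6*y + 5) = (y - 5)*(y + 4)*(y - 1)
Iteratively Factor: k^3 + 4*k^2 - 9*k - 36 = (k + 3)*(k^2 + k - 12) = (k + 3)*(k + 4)*(k - 3)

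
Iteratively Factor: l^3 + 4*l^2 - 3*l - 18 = (l + 3)*(l^2 + l - 6) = (l - 2)*(l + 3)*(l + 3)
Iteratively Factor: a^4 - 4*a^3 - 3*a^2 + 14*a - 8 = (a - 1)*(a^3 - 3*a^2 - 6*a + 8) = (a - 4)*(a - 1)*(a^2 + a - 2) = (a - 4)*(a - 1)^2*(a + 2)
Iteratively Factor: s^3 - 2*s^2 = (s)*(s^2 - 2*s) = s^2*(s - 2)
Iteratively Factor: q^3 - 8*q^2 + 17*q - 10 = (q - 1)*(q^2 - 7*q + 10) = (q - 2)*(q - 1)*(q - 5)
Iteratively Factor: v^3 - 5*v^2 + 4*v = (v - 1)*(v^2 - 4*v) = v*(v - 1)*(v - 4)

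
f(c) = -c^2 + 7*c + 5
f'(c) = 7 - 2*c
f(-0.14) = 4.00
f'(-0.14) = 7.28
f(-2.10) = -14.11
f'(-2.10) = 11.20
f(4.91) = 15.26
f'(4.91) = -2.82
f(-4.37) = -44.69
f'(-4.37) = 15.74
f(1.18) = 11.87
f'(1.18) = 4.64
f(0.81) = 10.01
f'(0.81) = 5.38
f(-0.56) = 0.77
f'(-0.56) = 8.12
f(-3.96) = -38.40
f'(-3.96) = 14.92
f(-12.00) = -223.00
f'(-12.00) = 31.00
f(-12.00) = -223.00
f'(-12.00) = 31.00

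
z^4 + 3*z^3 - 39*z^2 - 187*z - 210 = (z - 7)*(z + 2)*(z + 3)*(z + 5)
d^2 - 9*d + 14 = (d - 7)*(d - 2)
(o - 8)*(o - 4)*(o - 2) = o^3 - 14*o^2 + 56*o - 64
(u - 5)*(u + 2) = u^2 - 3*u - 10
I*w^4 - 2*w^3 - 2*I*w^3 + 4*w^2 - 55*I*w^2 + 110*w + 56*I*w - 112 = (w - 8)*(w + 7)*(w + 2*I)*(I*w - I)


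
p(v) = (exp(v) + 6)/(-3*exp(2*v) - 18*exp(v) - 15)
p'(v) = (exp(v) + 6)*(6*exp(2*v) + 18*exp(v))/(-3*exp(2*v) - 18*exp(v) - 15)^2 + exp(v)/(-3*exp(2*v) - 18*exp(v) - 15)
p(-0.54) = -0.25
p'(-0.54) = 0.10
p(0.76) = -0.12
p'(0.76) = 0.09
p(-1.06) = -0.29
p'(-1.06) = 0.08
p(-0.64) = -0.26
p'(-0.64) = 0.09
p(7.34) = -0.00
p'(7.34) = 0.00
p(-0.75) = -0.27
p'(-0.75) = 0.09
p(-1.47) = -0.32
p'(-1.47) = 0.06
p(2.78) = -0.02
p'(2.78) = 0.02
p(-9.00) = -0.40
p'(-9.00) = 0.00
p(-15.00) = -0.40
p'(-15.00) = 0.00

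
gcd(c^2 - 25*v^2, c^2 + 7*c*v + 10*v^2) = c + 5*v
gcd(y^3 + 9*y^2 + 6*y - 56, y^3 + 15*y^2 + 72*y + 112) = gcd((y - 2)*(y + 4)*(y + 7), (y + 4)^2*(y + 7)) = y^2 + 11*y + 28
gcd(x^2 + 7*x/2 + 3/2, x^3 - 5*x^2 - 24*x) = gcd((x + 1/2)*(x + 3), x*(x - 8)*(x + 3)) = x + 3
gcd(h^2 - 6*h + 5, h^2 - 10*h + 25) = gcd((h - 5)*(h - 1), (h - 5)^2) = h - 5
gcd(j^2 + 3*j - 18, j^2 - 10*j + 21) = j - 3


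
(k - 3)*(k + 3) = k^2 - 9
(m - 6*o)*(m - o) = m^2 - 7*m*o + 6*o^2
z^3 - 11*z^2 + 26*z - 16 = (z - 8)*(z - 2)*(z - 1)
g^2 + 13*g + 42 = (g + 6)*(g + 7)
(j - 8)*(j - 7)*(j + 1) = j^3 - 14*j^2 + 41*j + 56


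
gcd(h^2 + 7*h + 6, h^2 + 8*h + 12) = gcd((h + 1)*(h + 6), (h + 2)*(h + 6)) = h + 6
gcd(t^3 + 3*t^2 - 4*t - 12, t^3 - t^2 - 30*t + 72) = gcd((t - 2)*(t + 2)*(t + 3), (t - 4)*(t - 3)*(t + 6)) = 1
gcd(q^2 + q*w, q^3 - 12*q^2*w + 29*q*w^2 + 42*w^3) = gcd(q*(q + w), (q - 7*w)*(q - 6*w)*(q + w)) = q + w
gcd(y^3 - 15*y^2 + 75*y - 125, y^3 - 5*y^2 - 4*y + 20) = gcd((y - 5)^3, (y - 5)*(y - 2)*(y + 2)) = y - 5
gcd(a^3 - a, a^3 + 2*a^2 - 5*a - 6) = a + 1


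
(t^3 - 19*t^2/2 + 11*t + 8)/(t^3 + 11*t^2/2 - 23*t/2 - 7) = (t - 8)/(t + 7)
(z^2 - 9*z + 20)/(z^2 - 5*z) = (z - 4)/z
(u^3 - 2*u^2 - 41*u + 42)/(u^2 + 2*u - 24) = (u^2 - 8*u + 7)/(u - 4)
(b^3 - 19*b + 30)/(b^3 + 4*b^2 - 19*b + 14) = (b^2 + 2*b - 15)/(b^2 + 6*b - 7)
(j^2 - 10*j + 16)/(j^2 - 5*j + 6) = (j - 8)/(j - 3)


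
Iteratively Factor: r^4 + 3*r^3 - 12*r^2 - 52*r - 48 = (r - 4)*(r^3 + 7*r^2 + 16*r + 12) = (r - 4)*(r + 2)*(r^2 + 5*r + 6) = (r - 4)*(r + 2)*(r + 3)*(r + 2)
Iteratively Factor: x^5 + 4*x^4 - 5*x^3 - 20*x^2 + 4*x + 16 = (x + 4)*(x^4 - 5*x^2 + 4) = (x + 1)*(x + 4)*(x^3 - x^2 - 4*x + 4) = (x - 1)*(x + 1)*(x + 4)*(x^2 - 4) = (x - 2)*(x - 1)*(x + 1)*(x + 4)*(x + 2)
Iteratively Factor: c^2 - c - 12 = (c - 4)*(c + 3)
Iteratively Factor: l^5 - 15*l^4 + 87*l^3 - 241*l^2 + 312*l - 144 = (l - 4)*(l^4 - 11*l^3 + 43*l^2 - 69*l + 36) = (l - 4)*(l - 3)*(l^3 - 8*l^2 + 19*l - 12) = (l - 4)*(l - 3)^2*(l^2 - 5*l + 4) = (l - 4)^2*(l - 3)^2*(l - 1)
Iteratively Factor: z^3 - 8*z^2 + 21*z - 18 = (z - 3)*(z^2 - 5*z + 6) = (z - 3)*(z - 2)*(z - 3)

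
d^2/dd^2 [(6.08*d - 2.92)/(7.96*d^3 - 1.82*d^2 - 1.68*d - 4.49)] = (2311.431168*d^5 - 2748.68352*d^4 + 879.734016*d^3 + 2783.877792*d^2 - 977.848224*d - 60.484816)/(504.358336*d^9 - 345.954336*d^8 - 240.242352*d^7 - 713.478344*d^6 + 440.989584*d^5 + 300.2349*d^4 + 394.309812*d^3 - 148.091874*d^2 - 101.606904*d - 90.518849)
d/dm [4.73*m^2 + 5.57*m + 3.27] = 9.46*m + 5.57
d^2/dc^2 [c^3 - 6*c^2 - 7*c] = 6*c - 12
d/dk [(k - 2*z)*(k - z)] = 2*k - 3*z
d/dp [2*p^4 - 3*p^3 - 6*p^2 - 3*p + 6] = 8*p^3 - 9*p^2 - 12*p - 3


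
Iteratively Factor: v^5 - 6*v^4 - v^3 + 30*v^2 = (v)*(v^4 - 6*v^3 - v^2 + 30*v) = v*(v - 3)*(v^3 - 3*v^2 - 10*v) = v^2*(v - 3)*(v^2 - 3*v - 10) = v^2*(v - 5)*(v - 3)*(v + 2)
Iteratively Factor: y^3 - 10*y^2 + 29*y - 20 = (y - 4)*(y^2 - 6*y + 5) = (y - 5)*(y - 4)*(y - 1)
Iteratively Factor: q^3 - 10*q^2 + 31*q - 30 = (q - 3)*(q^2 - 7*q + 10) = (q - 5)*(q - 3)*(q - 2)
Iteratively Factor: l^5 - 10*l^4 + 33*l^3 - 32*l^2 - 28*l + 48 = (l - 3)*(l^4 - 7*l^3 + 12*l^2 + 4*l - 16) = (l - 3)*(l - 2)*(l^3 - 5*l^2 + 2*l + 8) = (l - 3)*(l - 2)^2*(l^2 - 3*l - 4) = (l - 3)*(l - 2)^2*(l + 1)*(l - 4)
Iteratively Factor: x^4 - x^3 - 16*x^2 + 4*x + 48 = (x + 2)*(x^3 - 3*x^2 - 10*x + 24) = (x + 2)*(x + 3)*(x^2 - 6*x + 8) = (x - 4)*(x + 2)*(x + 3)*(x - 2)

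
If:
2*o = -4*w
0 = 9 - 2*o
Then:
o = 9/2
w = -9/4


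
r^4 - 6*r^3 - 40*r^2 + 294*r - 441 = (r - 7)*(r - 3)^2*(r + 7)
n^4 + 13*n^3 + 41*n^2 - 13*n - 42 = (n - 1)*(n + 1)*(n + 6)*(n + 7)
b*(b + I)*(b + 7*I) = b^3 + 8*I*b^2 - 7*b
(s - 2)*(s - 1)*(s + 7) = s^3 + 4*s^2 - 19*s + 14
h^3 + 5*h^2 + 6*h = h*(h + 2)*(h + 3)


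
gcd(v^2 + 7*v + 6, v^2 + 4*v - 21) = 1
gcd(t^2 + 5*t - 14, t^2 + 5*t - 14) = t^2 + 5*t - 14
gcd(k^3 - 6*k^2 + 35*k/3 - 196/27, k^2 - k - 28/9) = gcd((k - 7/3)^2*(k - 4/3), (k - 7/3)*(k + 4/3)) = k - 7/3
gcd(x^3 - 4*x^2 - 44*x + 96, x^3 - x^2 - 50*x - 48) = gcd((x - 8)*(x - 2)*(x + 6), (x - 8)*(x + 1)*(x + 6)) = x^2 - 2*x - 48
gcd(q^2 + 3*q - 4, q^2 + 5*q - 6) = q - 1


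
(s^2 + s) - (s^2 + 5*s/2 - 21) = 21 - 3*s/2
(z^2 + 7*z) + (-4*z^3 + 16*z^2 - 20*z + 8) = -4*z^3 + 17*z^2 - 13*z + 8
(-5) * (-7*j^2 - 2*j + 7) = 35*j^2 + 10*j - 35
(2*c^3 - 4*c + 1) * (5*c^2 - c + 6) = 10*c^5 - 2*c^4 - 8*c^3 + 9*c^2 - 25*c + 6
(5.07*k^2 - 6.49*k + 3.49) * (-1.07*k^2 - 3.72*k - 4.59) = -5.4249*k^4 - 11.9161*k^3 - 2.8628*k^2 + 16.8063*k - 16.0191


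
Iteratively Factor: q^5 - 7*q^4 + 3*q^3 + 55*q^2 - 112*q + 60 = (q - 2)*(q^4 - 5*q^3 - 7*q^2 + 41*q - 30) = (q - 2)^2*(q^3 - 3*q^2 - 13*q + 15) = (q - 5)*(q - 2)^2*(q^2 + 2*q - 3) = (q - 5)*(q - 2)^2*(q + 3)*(q - 1)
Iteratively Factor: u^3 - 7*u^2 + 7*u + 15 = (u + 1)*(u^2 - 8*u + 15) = (u - 5)*(u + 1)*(u - 3)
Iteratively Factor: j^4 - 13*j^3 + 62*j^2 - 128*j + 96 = (j - 4)*(j^3 - 9*j^2 + 26*j - 24) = (j - 4)^2*(j^2 - 5*j + 6) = (j - 4)^2*(j - 3)*(j - 2)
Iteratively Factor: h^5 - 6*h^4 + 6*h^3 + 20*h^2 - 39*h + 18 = (h - 1)*(h^4 - 5*h^3 + h^2 + 21*h - 18) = (h - 3)*(h - 1)*(h^3 - 2*h^2 - 5*h + 6) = (h - 3)*(h - 1)*(h + 2)*(h^2 - 4*h + 3) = (h - 3)*(h - 1)^2*(h + 2)*(h - 3)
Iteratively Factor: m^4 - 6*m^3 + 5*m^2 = (m - 1)*(m^3 - 5*m^2) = (m - 5)*(m - 1)*(m^2) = m*(m - 5)*(m - 1)*(m)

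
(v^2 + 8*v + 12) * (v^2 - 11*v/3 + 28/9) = v^4 + 13*v^3/3 - 128*v^2/9 - 172*v/9 + 112/3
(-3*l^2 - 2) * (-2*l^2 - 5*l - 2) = 6*l^4 + 15*l^3 + 10*l^2 + 10*l + 4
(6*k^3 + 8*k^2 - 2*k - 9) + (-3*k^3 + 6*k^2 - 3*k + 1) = 3*k^3 + 14*k^2 - 5*k - 8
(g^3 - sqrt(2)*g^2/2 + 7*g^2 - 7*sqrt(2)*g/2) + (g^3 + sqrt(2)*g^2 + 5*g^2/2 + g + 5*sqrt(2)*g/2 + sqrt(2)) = 2*g^3 + sqrt(2)*g^2/2 + 19*g^2/2 - sqrt(2)*g + g + sqrt(2)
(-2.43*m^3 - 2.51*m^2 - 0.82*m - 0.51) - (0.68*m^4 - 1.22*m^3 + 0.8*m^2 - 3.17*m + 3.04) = -0.68*m^4 - 1.21*m^3 - 3.31*m^2 + 2.35*m - 3.55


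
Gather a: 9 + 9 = 18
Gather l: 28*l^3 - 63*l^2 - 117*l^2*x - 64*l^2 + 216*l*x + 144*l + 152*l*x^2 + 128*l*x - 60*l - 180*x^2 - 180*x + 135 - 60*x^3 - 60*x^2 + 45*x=28*l^3 + l^2*(-117*x - 127) + l*(152*x^2 + 344*x + 84) - 60*x^3 - 240*x^2 - 135*x + 135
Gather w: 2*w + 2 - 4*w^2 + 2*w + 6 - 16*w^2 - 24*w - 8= -20*w^2 - 20*w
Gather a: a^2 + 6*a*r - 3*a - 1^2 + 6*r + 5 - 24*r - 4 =a^2 + a*(6*r - 3) - 18*r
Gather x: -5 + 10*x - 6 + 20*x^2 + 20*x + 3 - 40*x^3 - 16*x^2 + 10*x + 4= -40*x^3 + 4*x^2 + 40*x - 4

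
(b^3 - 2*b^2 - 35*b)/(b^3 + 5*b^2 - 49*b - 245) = b/(b + 7)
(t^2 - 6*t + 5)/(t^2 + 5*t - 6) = (t - 5)/(t + 6)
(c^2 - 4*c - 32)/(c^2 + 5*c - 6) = (c^2 - 4*c - 32)/(c^2 + 5*c - 6)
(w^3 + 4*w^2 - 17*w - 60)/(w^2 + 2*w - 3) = (w^2 + w - 20)/(w - 1)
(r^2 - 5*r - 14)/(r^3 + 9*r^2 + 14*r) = (r - 7)/(r*(r + 7))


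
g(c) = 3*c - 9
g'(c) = 3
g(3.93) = 2.79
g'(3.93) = 3.00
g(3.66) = 1.98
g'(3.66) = 3.00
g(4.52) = 4.56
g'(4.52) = 3.00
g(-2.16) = -15.48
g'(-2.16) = 3.00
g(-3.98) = -20.94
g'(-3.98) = 3.00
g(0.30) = -8.10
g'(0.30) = 3.00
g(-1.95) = -14.85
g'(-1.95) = 3.00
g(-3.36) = -19.08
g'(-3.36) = 3.00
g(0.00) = -9.00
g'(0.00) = 3.00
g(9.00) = 18.00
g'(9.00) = 3.00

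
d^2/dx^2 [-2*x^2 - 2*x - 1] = -4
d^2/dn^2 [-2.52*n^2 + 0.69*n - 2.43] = -5.04000000000000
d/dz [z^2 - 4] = 2*z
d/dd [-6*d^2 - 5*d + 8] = -12*d - 5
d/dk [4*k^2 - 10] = 8*k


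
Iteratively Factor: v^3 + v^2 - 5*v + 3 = (v + 3)*(v^2 - 2*v + 1) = (v - 1)*(v + 3)*(v - 1)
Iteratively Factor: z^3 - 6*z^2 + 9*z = (z - 3)*(z^2 - 3*z) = z*(z - 3)*(z - 3)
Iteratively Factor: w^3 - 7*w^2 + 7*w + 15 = (w + 1)*(w^2 - 8*w + 15) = (w - 3)*(w + 1)*(w - 5)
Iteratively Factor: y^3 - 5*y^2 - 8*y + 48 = (y - 4)*(y^2 - y - 12) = (y - 4)*(y + 3)*(y - 4)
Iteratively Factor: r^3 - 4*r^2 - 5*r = (r)*(r^2 - 4*r - 5) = r*(r - 5)*(r + 1)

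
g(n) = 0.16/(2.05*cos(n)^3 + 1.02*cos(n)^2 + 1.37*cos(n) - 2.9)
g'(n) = 0.16*(6.15*sin(n)*cos(n)^2 + 2.04*sin(n)*cos(n) + 1.37*sin(n))/(2.05*cos(n)^3 + 1.02*cos(n)^2 + 1.37*cos(n) - 2.9)^2 = (0.984*cos(n)^2 + 0.3264*cos(n) + 0.2192)*sin(n)/(2.05*cos(n)^3 + 1.02*cos(n)^2 + 1.37*cos(n) - 2.9)^2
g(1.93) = -0.05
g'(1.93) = 0.02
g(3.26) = -0.03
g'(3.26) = -0.00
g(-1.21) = -0.07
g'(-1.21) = -0.09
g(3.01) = -0.03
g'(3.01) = 0.00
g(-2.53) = -0.04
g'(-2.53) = -0.02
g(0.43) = 0.22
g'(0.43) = 1.05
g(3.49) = -0.03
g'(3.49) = -0.01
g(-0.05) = 0.10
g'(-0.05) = -0.03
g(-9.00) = -0.03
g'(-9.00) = -0.01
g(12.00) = 0.75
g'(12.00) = -13.97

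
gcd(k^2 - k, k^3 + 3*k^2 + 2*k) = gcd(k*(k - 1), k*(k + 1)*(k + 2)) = k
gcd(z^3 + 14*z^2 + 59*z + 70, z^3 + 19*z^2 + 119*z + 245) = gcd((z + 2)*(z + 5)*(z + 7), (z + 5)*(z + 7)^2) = z^2 + 12*z + 35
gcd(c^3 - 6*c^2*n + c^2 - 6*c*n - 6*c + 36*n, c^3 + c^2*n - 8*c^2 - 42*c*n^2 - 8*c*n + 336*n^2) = c - 6*n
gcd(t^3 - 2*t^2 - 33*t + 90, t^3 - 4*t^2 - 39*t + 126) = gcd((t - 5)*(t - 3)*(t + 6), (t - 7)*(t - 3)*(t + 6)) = t^2 + 3*t - 18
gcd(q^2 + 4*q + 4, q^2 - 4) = q + 2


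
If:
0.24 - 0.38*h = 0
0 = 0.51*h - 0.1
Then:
No Solution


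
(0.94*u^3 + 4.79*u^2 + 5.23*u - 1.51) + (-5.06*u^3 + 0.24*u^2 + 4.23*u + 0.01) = -4.12*u^3 + 5.03*u^2 + 9.46*u - 1.5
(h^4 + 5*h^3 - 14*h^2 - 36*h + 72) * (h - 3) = h^5 + 2*h^4 - 29*h^3 + 6*h^2 + 180*h - 216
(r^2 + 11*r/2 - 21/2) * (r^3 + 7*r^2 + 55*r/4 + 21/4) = r^5 + 25*r^4/2 + 167*r^3/4 + 59*r^2/8 - 231*r/2 - 441/8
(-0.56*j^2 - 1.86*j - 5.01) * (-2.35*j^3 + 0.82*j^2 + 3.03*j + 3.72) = 1.316*j^5 + 3.9118*j^4 + 8.5515*j^3 - 11.8272*j^2 - 22.0995*j - 18.6372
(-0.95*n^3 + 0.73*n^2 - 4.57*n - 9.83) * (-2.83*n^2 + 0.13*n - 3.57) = 2.6885*n^5 - 2.1894*n^4 + 16.4195*n^3 + 24.6187*n^2 + 15.037*n + 35.0931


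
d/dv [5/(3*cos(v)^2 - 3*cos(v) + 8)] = 15*(2*cos(v) - 1)*sin(v)/(3*cos(v)^2 - 3*cos(v) + 8)^2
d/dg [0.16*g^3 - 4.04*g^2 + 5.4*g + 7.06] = 0.48*g^2 - 8.08*g + 5.4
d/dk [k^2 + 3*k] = 2*k + 3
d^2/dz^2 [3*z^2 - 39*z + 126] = 6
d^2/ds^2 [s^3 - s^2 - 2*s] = 6*s - 2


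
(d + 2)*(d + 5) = d^2 + 7*d + 10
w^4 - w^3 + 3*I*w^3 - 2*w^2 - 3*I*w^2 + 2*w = w*(w - 1)*(w + I)*(w + 2*I)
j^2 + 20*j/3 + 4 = (j + 2/3)*(j + 6)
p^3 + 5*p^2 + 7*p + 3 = (p + 1)^2*(p + 3)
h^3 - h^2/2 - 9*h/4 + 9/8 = (h - 3/2)*(h - 1/2)*(h + 3/2)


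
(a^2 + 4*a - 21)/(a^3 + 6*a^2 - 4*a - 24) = (a^2 + 4*a - 21)/(a^3 + 6*a^2 - 4*a - 24)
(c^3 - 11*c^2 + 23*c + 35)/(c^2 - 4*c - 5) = c - 7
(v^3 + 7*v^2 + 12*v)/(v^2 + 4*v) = v + 3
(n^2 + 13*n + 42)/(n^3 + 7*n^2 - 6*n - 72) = (n + 7)/(n^2 + n - 12)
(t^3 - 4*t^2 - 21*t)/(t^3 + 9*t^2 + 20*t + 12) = t*(t^2 - 4*t - 21)/(t^3 + 9*t^2 + 20*t + 12)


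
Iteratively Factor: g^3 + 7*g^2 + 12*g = (g + 3)*(g^2 + 4*g) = (g + 3)*(g + 4)*(g)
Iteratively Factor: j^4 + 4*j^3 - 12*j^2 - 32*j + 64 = (j + 4)*(j^3 - 12*j + 16) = (j - 2)*(j + 4)*(j^2 + 2*j - 8) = (j - 2)*(j + 4)^2*(j - 2)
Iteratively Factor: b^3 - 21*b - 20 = (b - 5)*(b^2 + 5*b + 4) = (b - 5)*(b + 4)*(b + 1)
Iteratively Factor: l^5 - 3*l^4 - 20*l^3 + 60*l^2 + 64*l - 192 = (l + 4)*(l^4 - 7*l^3 + 8*l^2 + 28*l - 48) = (l - 2)*(l + 4)*(l^3 - 5*l^2 - 2*l + 24) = (l - 2)*(l + 2)*(l + 4)*(l^2 - 7*l + 12) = (l - 3)*(l - 2)*(l + 2)*(l + 4)*(l - 4)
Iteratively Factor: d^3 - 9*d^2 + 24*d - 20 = (d - 2)*(d^2 - 7*d + 10) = (d - 2)^2*(d - 5)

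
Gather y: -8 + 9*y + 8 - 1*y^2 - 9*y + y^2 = 0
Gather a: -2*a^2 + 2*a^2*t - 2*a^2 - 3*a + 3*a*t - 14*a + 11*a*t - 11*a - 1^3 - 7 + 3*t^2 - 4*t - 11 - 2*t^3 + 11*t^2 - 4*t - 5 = a^2*(2*t - 4) + a*(14*t - 28) - 2*t^3 + 14*t^2 - 8*t - 24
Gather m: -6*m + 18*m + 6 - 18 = 12*m - 12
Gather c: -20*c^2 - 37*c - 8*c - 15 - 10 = -20*c^2 - 45*c - 25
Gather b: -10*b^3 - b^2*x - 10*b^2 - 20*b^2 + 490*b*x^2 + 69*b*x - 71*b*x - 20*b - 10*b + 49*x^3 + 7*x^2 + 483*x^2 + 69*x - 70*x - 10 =-10*b^3 + b^2*(-x - 30) + b*(490*x^2 - 2*x - 30) + 49*x^3 + 490*x^2 - x - 10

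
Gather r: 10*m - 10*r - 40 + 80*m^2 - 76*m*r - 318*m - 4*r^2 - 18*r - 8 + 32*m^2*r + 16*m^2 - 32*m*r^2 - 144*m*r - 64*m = 96*m^2 - 372*m + r^2*(-32*m - 4) + r*(32*m^2 - 220*m - 28) - 48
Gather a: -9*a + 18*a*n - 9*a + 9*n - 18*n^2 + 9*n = a*(18*n - 18) - 18*n^2 + 18*n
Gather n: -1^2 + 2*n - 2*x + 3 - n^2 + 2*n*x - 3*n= -n^2 + n*(2*x - 1) - 2*x + 2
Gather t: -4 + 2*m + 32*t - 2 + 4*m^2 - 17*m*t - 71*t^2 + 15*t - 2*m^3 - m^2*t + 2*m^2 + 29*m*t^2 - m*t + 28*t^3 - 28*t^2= -2*m^3 + 6*m^2 + 2*m + 28*t^3 + t^2*(29*m - 99) + t*(-m^2 - 18*m + 47) - 6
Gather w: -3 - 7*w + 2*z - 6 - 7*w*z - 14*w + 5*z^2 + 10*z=w*(-7*z - 21) + 5*z^2 + 12*z - 9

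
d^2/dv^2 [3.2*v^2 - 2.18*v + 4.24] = 6.40000000000000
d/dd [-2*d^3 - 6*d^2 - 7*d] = -6*d^2 - 12*d - 7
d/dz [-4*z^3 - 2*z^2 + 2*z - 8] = -12*z^2 - 4*z + 2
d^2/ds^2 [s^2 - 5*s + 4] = 2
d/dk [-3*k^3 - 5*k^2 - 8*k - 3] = -9*k^2 - 10*k - 8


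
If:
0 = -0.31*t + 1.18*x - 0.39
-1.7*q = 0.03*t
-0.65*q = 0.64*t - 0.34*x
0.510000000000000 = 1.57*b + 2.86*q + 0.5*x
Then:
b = 0.21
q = -0.00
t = 0.21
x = 0.39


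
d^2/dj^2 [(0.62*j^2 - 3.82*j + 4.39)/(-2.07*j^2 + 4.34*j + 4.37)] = (3.5527136788005e-15*j^4 + 21.596724*j^3 - 146.515014*j^2 + 443.96532*j - 413.378438)/(8.869743*j^6 - 55.789398*j^5 + 60.794037*j^4 + 153.808732*j^3 - 128.342967*j^2 - 248.641638*j - 83.453453)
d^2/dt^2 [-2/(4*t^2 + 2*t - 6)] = 2*(4*t^2 + 2*t - (4*t + 1)^2 - 6)/(2*t^2 + t - 3)^3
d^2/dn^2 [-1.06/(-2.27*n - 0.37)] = 10.924148/(2.27*n + 0.37)^3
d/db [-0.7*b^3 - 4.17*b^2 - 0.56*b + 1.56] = -2.1*b^2 - 8.34*b - 0.56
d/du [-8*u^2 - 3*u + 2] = -16*u - 3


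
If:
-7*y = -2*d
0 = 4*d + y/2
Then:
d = 0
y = 0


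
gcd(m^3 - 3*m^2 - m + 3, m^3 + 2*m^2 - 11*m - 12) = m^2 - 2*m - 3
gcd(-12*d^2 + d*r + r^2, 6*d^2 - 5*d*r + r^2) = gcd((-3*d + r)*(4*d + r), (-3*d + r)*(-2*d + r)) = -3*d + r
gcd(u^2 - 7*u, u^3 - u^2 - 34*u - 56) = u - 7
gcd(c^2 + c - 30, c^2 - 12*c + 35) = c - 5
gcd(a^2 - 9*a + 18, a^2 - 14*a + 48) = a - 6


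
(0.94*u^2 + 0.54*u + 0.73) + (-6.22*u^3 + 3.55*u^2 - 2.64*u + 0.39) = -6.22*u^3 + 4.49*u^2 - 2.1*u + 1.12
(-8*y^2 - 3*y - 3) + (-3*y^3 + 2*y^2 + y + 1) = -3*y^3 - 6*y^2 - 2*y - 2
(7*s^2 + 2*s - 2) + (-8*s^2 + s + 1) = -s^2 + 3*s - 1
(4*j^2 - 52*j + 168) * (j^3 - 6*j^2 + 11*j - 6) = 4*j^5 - 76*j^4 + 524*j^3 - 1604*j^2 + 2160*j - 1008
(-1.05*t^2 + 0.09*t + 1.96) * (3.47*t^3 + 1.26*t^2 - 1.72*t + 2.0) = -3.6435*t^5 - 1.0107*t^4 + 8.7206*t^3 + 0.2148*t^2 - 3.1912*t + 3.92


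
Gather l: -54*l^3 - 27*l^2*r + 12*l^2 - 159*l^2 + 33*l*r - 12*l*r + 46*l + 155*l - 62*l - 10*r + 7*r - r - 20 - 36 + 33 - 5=-54*l^3 + l^2*(-27*r - 147) + l*(21*r + 139) - 4*r - 28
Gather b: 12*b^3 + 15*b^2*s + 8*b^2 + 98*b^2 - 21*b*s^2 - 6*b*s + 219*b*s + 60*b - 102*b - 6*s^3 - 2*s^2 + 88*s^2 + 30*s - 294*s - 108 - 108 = 12*b^3 + b^2*(15*s + 106) + b*(-21*s^2 + 213*s - 42) - 6*s^3 + 86*s^2 - 264*s - 216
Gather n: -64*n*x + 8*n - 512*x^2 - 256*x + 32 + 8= n*(8 - 64*x) - 512*x^2 - 256*x + 40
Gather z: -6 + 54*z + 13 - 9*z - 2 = 45*z + 5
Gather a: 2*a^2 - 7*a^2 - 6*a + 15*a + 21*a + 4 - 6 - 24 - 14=-5*a^2 + 30*a - 40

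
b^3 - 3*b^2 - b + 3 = (b - 3)*(b - 1)*(b + 1)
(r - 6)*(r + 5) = r^2 - r - 30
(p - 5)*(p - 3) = p^2 - 8*p + 15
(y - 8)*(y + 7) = y^2 - y - 56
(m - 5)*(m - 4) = m^2 - 9*m + 20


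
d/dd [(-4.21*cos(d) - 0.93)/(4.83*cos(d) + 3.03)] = 8.2644*sin(d)/(4.83*cos(d) + 3.03)^2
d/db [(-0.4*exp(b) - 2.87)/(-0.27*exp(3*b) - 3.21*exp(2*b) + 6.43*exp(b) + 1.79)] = (-0.216*exp(3*b) - 3.6087*exp(2*b) - 18.4254*exp(b) + 17.7381)*exp(b)/(0.0729*exp(6*b) + 1.7334*exp(5*b) + 6.8319*exp(4*b) - 42.2472*exp(3*b) + 29.8531*exp(2*b) + 23.0194*exp(b) + 3.2041)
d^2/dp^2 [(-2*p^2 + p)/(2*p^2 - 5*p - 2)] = 4*(-8*p^3 - 12*p^2 + 6*p - 9)/(8*p^6 - 60*p^5 + 126*p^4 - 5*p^3 - 126*p^2 - 60*p - 8)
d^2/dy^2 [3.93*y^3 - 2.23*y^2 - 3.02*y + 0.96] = 23.58*y - 4.46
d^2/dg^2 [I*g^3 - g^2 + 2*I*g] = 6*I*g - 2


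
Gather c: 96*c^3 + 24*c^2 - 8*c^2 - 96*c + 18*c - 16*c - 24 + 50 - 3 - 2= 96*c^3 + 16*c^2 - 94*c + 21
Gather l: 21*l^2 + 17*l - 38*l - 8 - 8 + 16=21*l^2 - 21*l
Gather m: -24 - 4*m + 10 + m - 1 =-3*m - 15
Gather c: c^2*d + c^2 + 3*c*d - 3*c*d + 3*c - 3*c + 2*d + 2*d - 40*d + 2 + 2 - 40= c^2*(d + 1) - 36*d - 36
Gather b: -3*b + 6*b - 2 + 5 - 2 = 3*b + 1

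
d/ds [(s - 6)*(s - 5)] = 2*s - 11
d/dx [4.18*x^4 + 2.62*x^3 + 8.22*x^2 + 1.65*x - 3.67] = 16.72*x^3 + 7.86*x^2 + 16.44*x + 1.65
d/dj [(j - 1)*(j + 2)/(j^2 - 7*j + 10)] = 4*(-2*j^2 + 6*j - 1)/(j^4 - 14*j^3 + 69*j^2 - 140*j + 100)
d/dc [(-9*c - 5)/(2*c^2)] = (9*c + 10)/(2*c^3)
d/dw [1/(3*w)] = -1/(3*w^2)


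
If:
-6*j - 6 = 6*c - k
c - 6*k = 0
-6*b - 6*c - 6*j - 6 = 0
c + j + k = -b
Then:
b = -1/6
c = 6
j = -41/6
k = 1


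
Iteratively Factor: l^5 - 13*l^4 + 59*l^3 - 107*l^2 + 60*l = (l - 5)*(l^4 - 8*l^3 + 19*l^2 - 12*l) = (l - 5)*(l - 3)*(l^3 - 5*l^2 + 4*l) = (l - 5)*(l - 4)*(l - 3)*(l^2 - l) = (l - 5)*(l - 4)*(l - 3)*(l - 1)*(l)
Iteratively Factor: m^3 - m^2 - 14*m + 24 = (m - 3)*(m^2 + 2*m - 8) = (m - 3)*(m - 2)*(m + 4)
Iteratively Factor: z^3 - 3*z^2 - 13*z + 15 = (z + 3)*(z^2 - 6*z + 5) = (z - 1)*(z + 3)*(z - 5)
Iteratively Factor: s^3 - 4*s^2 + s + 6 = (s - 3)*(s^2 - s - 2) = (s - 3)*(s + 1)*(s - 2)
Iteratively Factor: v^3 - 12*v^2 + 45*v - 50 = (v - 5)*(v^2 - 7*v + 10) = (v - 5)^2*(v - 2)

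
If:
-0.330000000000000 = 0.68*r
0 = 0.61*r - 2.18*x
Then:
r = -0.49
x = -0.14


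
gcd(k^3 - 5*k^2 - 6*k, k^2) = k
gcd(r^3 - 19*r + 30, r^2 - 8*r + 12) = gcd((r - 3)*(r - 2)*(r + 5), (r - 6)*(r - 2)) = r - 2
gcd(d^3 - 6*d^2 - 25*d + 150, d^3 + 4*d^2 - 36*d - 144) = d - 6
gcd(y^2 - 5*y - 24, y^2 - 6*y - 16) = y - 8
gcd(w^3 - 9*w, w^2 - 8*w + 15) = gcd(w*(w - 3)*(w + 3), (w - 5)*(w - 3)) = w - 3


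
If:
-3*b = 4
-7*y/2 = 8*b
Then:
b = -4/3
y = 64/21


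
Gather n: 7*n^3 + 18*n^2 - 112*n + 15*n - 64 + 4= 7*n^3 + 18*n^2 - 97*n - 60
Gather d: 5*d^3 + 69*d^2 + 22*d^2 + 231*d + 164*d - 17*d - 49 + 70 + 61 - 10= 5*d^3 + 91*d^2 + 378*d + 72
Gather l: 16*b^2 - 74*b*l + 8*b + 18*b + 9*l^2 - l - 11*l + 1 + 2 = 16*b^2 + 26*b + 9*l^2 + l*(-74*b - 12) + 3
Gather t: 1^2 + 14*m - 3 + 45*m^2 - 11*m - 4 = 45*m^2 + 3*m - 6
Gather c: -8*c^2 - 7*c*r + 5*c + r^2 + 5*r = -8*c^2 + c*(5 - 7*r) + r^2 + 5*r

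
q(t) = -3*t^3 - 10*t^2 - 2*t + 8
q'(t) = -9*t^2 - 20*t - 2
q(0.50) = 4.12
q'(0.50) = -14.25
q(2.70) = -129.35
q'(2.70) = -121.61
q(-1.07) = 2.37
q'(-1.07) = 9.10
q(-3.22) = 10.91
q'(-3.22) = -30.92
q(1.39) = -22.16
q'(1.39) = -47.19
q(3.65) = -278.41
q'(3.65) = -194.90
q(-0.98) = 3.18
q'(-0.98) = 8.96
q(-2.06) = -4.09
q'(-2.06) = 1.01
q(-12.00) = 3776.00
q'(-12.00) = -1058.00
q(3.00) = -169.00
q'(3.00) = -143.00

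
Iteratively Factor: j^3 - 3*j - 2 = (j - 2)*(j^2 + 2*j + 1) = (j - 2)*(j + 1)*(j + 1)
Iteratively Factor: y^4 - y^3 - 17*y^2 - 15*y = (y + 1)*(y^3 - 2*y^2 - 15*y) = y*(y + 1)*(y^2 - 2*y - 15) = y*(y - 5)*(y + 1)*(y + 3)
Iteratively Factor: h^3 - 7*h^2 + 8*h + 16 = (h + 1)*(h^2 - 8*h + 16) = (h - 4)*(h + 1)*(h - 4)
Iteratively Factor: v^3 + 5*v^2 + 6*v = (v)*(v^2 + 5*v + 6) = v*(v + 2)*(v + 3)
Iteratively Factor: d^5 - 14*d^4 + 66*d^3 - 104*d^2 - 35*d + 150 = (d - 3)*(d^4 - 11*d^3 + 33*d^2 - 5*d - 50) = (d - 5)*(d - 3)*(d^3 - 6*d^2 + 3*d + 10) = (d - 5)*(d - 3)*(d - 2)*(d^2 - 4*d - 5) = (d - 5)^2*(d - 3)*(d - 2)*(d + 1)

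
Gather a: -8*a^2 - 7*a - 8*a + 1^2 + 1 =-8*a^2 - 15*a + 2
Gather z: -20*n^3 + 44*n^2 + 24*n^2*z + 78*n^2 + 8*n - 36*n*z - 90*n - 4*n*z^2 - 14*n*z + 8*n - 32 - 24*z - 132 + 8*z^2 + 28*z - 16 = -20*n^3 + 122*n^2 - 74*n + z^2*(8 - 4*n) + z*(24*n^2 - 50*n + 4) - 180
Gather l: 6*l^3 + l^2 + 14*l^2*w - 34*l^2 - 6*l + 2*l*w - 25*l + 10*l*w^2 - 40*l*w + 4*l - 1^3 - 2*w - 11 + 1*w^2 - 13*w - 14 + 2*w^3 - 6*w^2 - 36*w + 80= 6*l^3 + l^2*(14*w - 33) + l*(10*w^2 - 38*w - 27) + 2*w^3 - 5*w^2 - 51*w + 54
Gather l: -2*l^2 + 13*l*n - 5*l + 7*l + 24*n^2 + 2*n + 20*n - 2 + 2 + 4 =-2*l^2 + l*(13*n + 2) + 24*n^2 + 22*n + 4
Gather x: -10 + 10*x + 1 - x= 9*x - 9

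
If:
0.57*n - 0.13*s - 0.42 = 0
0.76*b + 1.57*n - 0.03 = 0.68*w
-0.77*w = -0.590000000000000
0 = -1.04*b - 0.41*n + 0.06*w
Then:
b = -0.12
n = 0.41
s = -1.44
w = 0.77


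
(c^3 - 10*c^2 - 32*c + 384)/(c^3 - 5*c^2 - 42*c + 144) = (c - 8)/(c - 3)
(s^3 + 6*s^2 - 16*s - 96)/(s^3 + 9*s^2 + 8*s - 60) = (s^2 - 16)/(s^2 + 3*s - 10)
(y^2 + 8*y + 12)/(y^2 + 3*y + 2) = (y + 6)/(y + 1)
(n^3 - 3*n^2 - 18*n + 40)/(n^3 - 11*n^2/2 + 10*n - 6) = 2*(n^2 - n - 20)/(2*n^2 - 7*n + 6)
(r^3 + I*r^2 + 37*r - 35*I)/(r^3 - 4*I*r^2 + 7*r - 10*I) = (r + 7*I)/(r + 2*I)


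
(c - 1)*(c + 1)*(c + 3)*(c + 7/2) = c^4 + 13*c^3/2 + 19*c^2/2 - 13*c/2 - 21/2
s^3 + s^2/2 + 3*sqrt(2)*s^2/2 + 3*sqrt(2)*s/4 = s*(s + 1/2)*(s + 3*sqrt(2)/2)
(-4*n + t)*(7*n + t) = -28*n^2 + 3*n*t + t^2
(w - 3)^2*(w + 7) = w^3 + w^2 - 33*w + 63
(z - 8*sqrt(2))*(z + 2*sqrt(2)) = z^2 - 6*sqrt(2)*z - 32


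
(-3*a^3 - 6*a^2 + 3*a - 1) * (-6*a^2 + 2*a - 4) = 18*a^5 + 30*a^4 - 18*a^3 + 36*a^2 - 14*a + 4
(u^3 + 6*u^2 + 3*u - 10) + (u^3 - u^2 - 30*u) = 2*u^3 + 5*u^2 - 27*u - 10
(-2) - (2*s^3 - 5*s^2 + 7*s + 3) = -2*s^3 + 5*s^2 - 7*s - 5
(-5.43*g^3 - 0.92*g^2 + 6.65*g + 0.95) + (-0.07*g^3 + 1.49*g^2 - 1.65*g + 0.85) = -5.5*g^3 + 0.57*g^2 + 5.0*g + 1.8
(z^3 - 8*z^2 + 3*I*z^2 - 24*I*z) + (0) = z^3 - 8*z^2 + 3*I*z^2 - 24*I*z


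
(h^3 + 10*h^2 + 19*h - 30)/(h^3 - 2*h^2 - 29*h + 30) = (h + 6)/(h - 6)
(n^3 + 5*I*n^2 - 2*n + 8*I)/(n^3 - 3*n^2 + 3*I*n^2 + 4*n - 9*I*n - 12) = (n + 2*I)/(n - 3)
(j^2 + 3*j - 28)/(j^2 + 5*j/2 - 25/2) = 2*(j^2 + 3*j - 28)/(2*j^2 + 5*j - 25)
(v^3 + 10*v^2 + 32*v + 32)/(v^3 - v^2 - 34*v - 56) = (v + 4)/(v - 7)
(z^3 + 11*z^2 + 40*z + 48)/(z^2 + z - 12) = (z^2 + 7*z + 12)/(z - 3)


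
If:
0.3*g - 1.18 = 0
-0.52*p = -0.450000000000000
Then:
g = 3.93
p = 0.87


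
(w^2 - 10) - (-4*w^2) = 5*w^2 - 10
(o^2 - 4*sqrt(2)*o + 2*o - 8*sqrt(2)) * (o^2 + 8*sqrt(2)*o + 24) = o^4 + 2*o^3 + 4*sqrt(2)*o^3 - 40*o^2 + 8*sqrt(2)*o^2 - 96*sqrt(2)*o - 80*o - 192*sqrt(2)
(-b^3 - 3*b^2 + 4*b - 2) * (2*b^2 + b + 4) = -2*b^5 - 7*b^4 + b^3 - 12*b^2 + 14*b - 8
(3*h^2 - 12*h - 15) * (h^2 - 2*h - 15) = 3*h^4 - 18*h^3 - 36*h^2 + 210*h + 225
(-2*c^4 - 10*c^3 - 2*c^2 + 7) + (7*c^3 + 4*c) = -2*c^4 - 3*c^3 - 2*c^2 + 4*c + 7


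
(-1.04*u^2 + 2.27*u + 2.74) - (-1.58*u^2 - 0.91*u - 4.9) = 0.54*u^2 + 3.18*u + 7.64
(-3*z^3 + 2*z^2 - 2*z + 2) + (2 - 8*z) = -3*z^3 + 2*z^2 - 10*z + 4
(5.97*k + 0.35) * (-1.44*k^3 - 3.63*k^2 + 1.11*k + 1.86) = -8.5968*k^4 - 22.1751*k^3 + 5.3562*k^2 + 11.4927*k + 0.651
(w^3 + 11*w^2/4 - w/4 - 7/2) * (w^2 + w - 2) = w^5 + 15*w^4/4 + w^3/2 - 37*w^2/4 - 3*w + 7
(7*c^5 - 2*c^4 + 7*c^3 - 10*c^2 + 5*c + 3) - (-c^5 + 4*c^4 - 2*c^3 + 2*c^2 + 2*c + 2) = 8*c^5 - 6*c^4 + 9*c^3 - 12*c^2 + 3*c + 1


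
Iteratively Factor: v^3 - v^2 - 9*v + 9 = (v - 3)*(v^2 + 2*v - 3) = (v - 3)*(v - 1)*(v + 3)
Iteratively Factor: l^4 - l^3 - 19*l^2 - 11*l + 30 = (l + 3)*(l^3 - 4*l^2 - 7*l + 10) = (l - 1)*(l + 3)*(l^2 - 3*l - 10) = (l - 1)*(l + 2)*(l + 3)*(l - 5)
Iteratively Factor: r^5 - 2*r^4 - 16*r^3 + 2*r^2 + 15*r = (r - 5)*(r^4 + 3*r^3 - r^2 - 3*r) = (r - 5)*(r - 1)*(r^3 + 4*r^2 + 3*r) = (r - 5)*(r - 1)*(r + 3)*(r^2 + r) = r*(r - 5)*(r - 1)*(r + 3)*(r + 1)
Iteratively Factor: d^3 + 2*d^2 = (d)*(d^2 + 2*d) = d^2*(d + 2)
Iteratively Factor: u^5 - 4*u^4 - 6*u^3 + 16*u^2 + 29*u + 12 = (u + 1)*(u^4 - 5*u^3 - u^2 + 17*u + 12) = (u - 4)*(u + 1)*(u^3 - u^2 - 5*u - 3) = (u - 4)*(u - 3)*(u + 1)*(u^2 + 2*u + 1) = (u - 4)*(u - 3)*(u + 1)^2*(u + 1)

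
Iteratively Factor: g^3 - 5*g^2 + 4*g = (g)*(g^2 - 5*g + 4) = g*(g - 1)*(g - 4)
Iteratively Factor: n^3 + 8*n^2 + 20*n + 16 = (n + 2)*(n^2 + 6*n + 8) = (n + 2)^2*(n + 4)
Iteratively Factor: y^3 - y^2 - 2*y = (y + 1)*(y^2 - 2*y) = y*(y + 1)*(y - 2)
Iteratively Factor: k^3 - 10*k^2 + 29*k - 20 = (k - 5)*(k^2 - 5*k + 4) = (k - 5)*(k - 1)*(k - 4)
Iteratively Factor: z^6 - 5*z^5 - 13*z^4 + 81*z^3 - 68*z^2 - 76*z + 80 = (z - 2)*(z^5 - 3*z^4 - 19*z^3 + 43*z^2 + 18*z - 40) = (z - 2)*(z - 1)*(z^4 - 2*z^3 - 21*z^2 + 22*z + 40) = (z - 2)*(z - 1)*(z + 1)*(z^3 - 3*z^2 - 18*z + 40) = (z - 5)*(z - 2)*(z - 1)*(z + 1)*(z^2 + 2*z - 8) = (z - 5)*(z - 2)^2*(z - 1)*(z + 1)*(z + 4)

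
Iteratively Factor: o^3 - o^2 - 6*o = (o)*(o^2 - o - 6) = o*(o + 2)*(o - 3)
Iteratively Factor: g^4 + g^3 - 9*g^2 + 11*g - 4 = (g - 1)*(g^3 + 2*g^2 - 7*g + 4) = (g - 1)^2*(g^2 + 3*g - 4) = (g - 1)^2*(g + 4)*(g - 1)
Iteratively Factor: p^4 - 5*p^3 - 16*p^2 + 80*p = (p - 4)*(p^3 - p^2 - 20*p) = (p - 4)*(p + 4)*(p^2 - 5*p) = (p - 5)*(p - 4)*(p + 4)*(p)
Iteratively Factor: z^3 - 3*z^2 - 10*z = (z + 2)*(z^2 - 5*z) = (z - 5)*(z + 2)*(z)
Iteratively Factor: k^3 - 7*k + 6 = (k - 2)*(k^2 + 2*k - 3) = (k - 2)*(k + 3)*(k - 1)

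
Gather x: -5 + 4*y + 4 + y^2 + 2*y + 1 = y^2 + 6*y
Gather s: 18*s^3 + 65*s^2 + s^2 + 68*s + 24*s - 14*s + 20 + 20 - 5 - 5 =18*s^3 + 66*s^2 + 78*s + 30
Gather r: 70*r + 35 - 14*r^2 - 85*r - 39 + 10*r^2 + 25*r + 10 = -4*r^2 + 10*r + 6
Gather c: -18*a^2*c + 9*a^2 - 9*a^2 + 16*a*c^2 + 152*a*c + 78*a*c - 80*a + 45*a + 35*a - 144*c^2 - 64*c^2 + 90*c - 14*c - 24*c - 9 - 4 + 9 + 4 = c^2*(16*a - 208) + c*(-18*a^2 + 230*a + 52)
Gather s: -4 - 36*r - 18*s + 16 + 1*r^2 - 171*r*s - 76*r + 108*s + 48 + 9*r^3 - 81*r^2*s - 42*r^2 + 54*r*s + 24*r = 9*r^3 - 41*r^2 - 88*r + s*(-81*r^2 - 117*r + 90) + 60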